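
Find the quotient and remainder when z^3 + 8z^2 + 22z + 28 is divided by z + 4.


(z^3 + 8z^2 + 22z + 28) / (z + 4)
Step 1: z^2 * (z + 4) = z^3 + 4z^2; subtract.
Step 2: 4z * (z + 4) = 4z^2 + 16z; subtract.
Step 3: 6 * (z + 4) = 6z + 24; subtract.
Quotient: z^2 + 4z + 6, Remainder: 4


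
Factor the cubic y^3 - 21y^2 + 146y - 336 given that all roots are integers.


Try integer roots (divisors of -336). y=6: p(6)=0.
Divide out (y - 6): quotient is y^2 - 15y + 56.
Factor the quadratic: (y - 7)(y - 8)
Result: (y - 6)(y - 7)(y - 8)


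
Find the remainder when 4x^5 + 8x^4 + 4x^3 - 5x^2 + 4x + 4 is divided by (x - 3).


By the Remainder Theorem, the remainder equals p(3):
  4*(3)^5 = 972
  8*(3)^4 = 648
  4*(3)^3 = 108
  -5*(3)^2 = -45
  4*(3)^1 = 12
  constant: 4
Sum: 972 + 648 + 108 - 45 + 12 + 4 = 1699


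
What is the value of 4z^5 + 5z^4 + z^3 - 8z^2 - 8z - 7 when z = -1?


Using direct substitution:
  4 * (-1)^5 = -4
  5 * (-1)^4 = 5
  1 * (-1)^3 = -1
  -8 * (-1)^2 = -8
  -8 * (-1)^1 = 8
  constant: -7
Sum = -4 + 5 - 1 - 8 + 8 - 7 = -7


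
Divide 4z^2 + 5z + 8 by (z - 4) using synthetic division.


Synthetic division with c = 4. Coefficients: 4, 5, 8
Bring down 4.
  4 * 4 = 16; 16 + 5 = 21
  21 * 4 = 84; 84 + 8 = 92
Quotient: 4z + 21, Remainder: 92


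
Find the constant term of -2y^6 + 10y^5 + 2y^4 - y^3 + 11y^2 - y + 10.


Read off the constant term: 10


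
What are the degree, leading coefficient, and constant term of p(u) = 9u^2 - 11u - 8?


Highest power of u is 2, with coefficient 9. Constant term is -8.
Degree = 2, leading coefficient = 9, constant term = -8


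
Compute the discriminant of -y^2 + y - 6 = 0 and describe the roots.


D = b^2 - 4ac = (1)^2 - 4(-1)(-6) = 1 - 24 = -23
Since D < 0: two complex conjugate roots (no real roots)


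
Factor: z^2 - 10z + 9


Roots satisfy r1 + r2 = -b/a = 10 and r1*r2 = c/a = 9.
So r1 = 9, r2 = 1.
z^2 - 10z + 9 = (z - r1)(z - r2) = (z - 9)(z - 1)


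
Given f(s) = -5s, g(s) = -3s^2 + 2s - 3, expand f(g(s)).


Substitute g(s) into f:
f(g(s)) = -5*(-3s^2 + 2s - 3)
Expand and combine: 15s^2 - 10s + 15


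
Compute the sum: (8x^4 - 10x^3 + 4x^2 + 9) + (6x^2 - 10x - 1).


Align terms by degree and add:
  8x^4 - 10x^3 + 4x^2 + 9
+ 6x^2 - 10x - 1
= 8x^4 - 10x^3 + 10x^2 - 10x + 8


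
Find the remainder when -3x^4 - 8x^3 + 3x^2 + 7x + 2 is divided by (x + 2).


By the Remainder Theorem, the remainder equals p(-2):
  -3*(-2)^4 = -48
  -8*(-2)^3 = 64
  3*(-2)^2 = 12
  7*(-2)^1 = -14
  constant: 2
Sum: -48 + 64 + 12 - 14 + 2 = 16


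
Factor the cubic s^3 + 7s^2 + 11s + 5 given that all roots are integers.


Try integer roots (divisors of 5). s=-1: p(-1)=0.
Divide out (s + 1): quotient is s^2 + 6s + 5.
Factor the quadratic: (s + 5)(s + 1)
Result: (s + 1)(s + 5)(s + 1)


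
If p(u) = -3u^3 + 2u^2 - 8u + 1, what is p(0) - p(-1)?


p(0) = 1
p(-1) = 14
p(0) - p(-1) = 1 - 14 = -13


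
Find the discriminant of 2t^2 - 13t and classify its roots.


D = b^2 - 4ac = (-13)^2 - 4(2)(0) = 169 = 169
Since D > 0: two distinct rational roots


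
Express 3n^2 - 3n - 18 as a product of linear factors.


Roots satisfy r1 + r2 = -b/a = 1 and r1*r2 = c/a = -6.
So r1 = -2, r2 = 3.
3n^2 - 3n - 18 = 3(n - r1)(n - r2) = 3(n + 2)(n - 3)


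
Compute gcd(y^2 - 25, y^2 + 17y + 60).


Factor each:
  y^2 - 25 = (y + 5)(y - 5)
  y^2 + 17y + 60 = (y + 5)(y + 12)
Common monic factor: y + 5


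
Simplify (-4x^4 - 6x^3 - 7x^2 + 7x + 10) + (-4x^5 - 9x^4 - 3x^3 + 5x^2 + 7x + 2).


Align terms by degree and add:
  -4x^4 - 6x^3 - 7x^2 + 7x + 10
  -4x^5 - 9x^4 - 3x^3 + 5x^2 + 7x + 2
= -4x^5 - 13x^4 - 9x^3 - 2x^2 + 14x + 12


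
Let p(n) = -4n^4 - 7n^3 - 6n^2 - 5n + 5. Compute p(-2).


Using direct substitution:
  -4 * (-2)^4 = -64
  -7 * (-2)^3 = 56
  -6 * (-2)^2 = -24
  -5 * (-2)^1 = 10
  constant: 5
Sum = -64 + 56 - 24 + 10 + 5 = -17


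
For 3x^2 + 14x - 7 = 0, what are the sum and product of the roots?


For ax^2+bx+c=0: sum = -b/a, product = c/a.
a=3, b=14, c=-7
Sum = -(14)/3 = -14/3
Product = (-7)/3 = -7/3


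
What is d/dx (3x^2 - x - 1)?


Apply the power rule term by term:
  d/dx(3x^2) = 6x
  d/dx(-x) = -1
  d/dx(-1) = 0
p'(x) = 6x - 1


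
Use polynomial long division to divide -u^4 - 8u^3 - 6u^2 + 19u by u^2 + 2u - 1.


(-u^4 - 8u^3 - 6u^2 + 19u) / (u^2 + 2u - 1)
Step 1: -u^2 * (u^2 + 2u - 1) = -u^4 - 2u^3 + u^2; subtract.
Step 2: -6u * (u^2 + 2u - 1) = -6u^3 - 12u^2 + 6u; subtract.
Step 3: 5 * (u^2 + 2u - 1) = 5u^2 + 10u - 5; subtract.
Quotient: -u^2 - 6u + 5, Remainder: 3u + 5


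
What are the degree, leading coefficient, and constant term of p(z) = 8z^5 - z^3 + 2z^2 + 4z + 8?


Highest power of z is 5, with coefficient 8. Constant term is 8.
Degree = 5, leading coefficient = 8, constant term = 8


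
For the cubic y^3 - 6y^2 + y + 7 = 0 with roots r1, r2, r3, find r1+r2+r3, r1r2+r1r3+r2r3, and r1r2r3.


Monic cubic y^3+by^2+cy+d=0: sum=-b, pairwise sum=c, product=-d.
b=-6, c=1, d=7
r1+r2+r3 = 6
r1r2+r1r3+r2r3 = 1
r1r2r3 = -7


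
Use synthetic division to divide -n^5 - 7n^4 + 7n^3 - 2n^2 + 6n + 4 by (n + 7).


Synthetic division with c = -7. Coefficients: -1, -7, 7, -2, 6, 4
Bring down -1.
  -1 * -7 = 7; 7 - 7 = 0
  0 * -7 = 0; 0 + 7 = 7
  7 * -7 = -49; -49 - 2 = -51
  -51 * -7 = 357; 357 + 6 = 363
  363 * -7 = -2541; -2541 + 4 = -2537
Quotient: -n^4 + 7n^2 - 51n + 363, Remainder: -2537


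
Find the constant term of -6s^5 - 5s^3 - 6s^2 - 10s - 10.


Read off the constant term: -10


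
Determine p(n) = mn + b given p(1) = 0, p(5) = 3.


p(n) = mn + b. Using p(1)=0, p(5)=3:
m = (0 - 3)/(1 - 5) = -3/-4 = 3/4
b = 0 - m*(1) = 0 - 3/4 = -3/4
p(n) = (3/4)n - (3/4)


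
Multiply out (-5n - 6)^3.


Expand (-5n - 6)^3 by repeated multiplication:
  (-5n - 6)^2 = 25n^2 + 60n + 36
= -125n^3 - 450n^2 - 540n - 216


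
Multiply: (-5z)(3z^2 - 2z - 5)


Distribute each term of the first polynomial:
  (-5z)(3z^2 - 2z - 5) = -15z^3 + 10z^2 + 25z
Sum: -15z^3 + 10z^2 + 25z


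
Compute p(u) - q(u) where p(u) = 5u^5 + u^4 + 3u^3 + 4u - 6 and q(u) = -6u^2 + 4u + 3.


Distribute the minus sign:
  (5u^5 + u^4 + 3u^3 + 4u - 6)
- (-6u^2 + 4u + 3)
Negate second polynomial: 6u^2 - 4u - 3
Add: 5u^5 + u^4 + 3u^3 + 6u^2 - 9


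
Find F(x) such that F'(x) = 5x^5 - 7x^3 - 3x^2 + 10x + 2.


Reverse power rule on each term:
  ∫ 5x^5 dx = (5/6)x^6
  ∫ -7x^3 dx = -(7/4)x^4
  ∫ -3x^2 dx = -x^3
  ∫ 10x dx = 5x^2
  ∫ 2 dx = 2x
F(x) = (5/6)x^6 - (7/4)x^4 - x^3 + 5x^2 + 2x + C


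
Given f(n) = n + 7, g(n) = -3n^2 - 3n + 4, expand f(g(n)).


Substitute g(n) into f:
f(g(n)) = 1*(-3n^2 - 3n + 4) + 7
Expand and combine: -3n^2 - 3n + 11


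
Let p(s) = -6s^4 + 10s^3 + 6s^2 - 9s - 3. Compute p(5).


Using direct substitution:
  -6 * (5)^4 = -3750
  10 * (5)^3 = 1250
  6 * (5)^2 = 150
  -9 * (5)^1 = -45
  constant: -3
Sum = -3750 + 1250 + 150 - 45 - 3 = -2398


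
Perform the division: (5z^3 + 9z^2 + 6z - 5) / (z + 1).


(5z^3 + 9z^2 + 6z - 5) / (z + 1)
Step 1: 5z^2 * (z + 1) = 5z^3 + 5z^2; subtract.
Step 2: 4z * (z + 1) = 4z^2 + 4z; subtract.
Step 3: 2 * (z + 1) = 2z + 2; subtract.
Quotient: 5z^2 + 4z + 2, Remainder: -7


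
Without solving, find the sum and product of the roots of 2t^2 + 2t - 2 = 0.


For at^2+bt+c=0: sum = -b/a, product = c/a.
a=2, b=2, c=-2
Sum = -(2)/2 = -1
Product = (-2)/2 = -1


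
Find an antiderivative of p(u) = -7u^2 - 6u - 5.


Reverse power rule on each term:
  ∫ -7u^2 du = -(7/3)u^3
  ∫ -6u du = -3u^2
  ∫ -5 du = -5u
F(u) = -(7/3)u^3 - 3u^2 - 5u + C


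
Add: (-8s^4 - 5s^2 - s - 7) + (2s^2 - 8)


Align terms by degree and add:
  -8s^4 - 5s^2 - s - 7
+ 2s^2 - 8
= -8s^4 - 3s^2 - s - 15


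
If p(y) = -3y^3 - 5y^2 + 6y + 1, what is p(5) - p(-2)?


p(5) = -469
p(-2) = -7
p(5) - p(-2) = -469 + 7 = -462


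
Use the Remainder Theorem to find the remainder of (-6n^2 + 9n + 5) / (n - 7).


By the Remainder Theorem, the remainder equals p(7):
  -6*(7)^2 = -294
  9*(7)^1 = 63
  constant: 5
Sum: -294 + 63 + 5 = -226


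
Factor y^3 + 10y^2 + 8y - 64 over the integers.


Try integer roots (divisors of -64). y=-8: p(-8)=0.
Divide out (y + 8): quotient is y^2 + 2y - 8.
Factor the quadratic: (y - 2)(y + 4)
Result: (y + 8)(y - 2)(y + 4)


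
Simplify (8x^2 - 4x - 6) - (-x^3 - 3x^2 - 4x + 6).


Distribute the minus sign:
  (8x^2 - 4x - 6)
- (-x^3 - 3x^2 - 4x + 6)
Negate second polynomial: x^3 + 3x^2 + 4x - 6
Add: x^3 + 11x^2 - 12


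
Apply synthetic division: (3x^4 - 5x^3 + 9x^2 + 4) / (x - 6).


Synthetic division with c = 6. Coefficients: 3, -5, 9, 0, 4
Bring down 3.
  3 * 6 = 18; 18 - 5 = 13
  13 * 6 = 78; 78 + 9 = 87
  87 * 6 = 522; 522 + 0 = 522
  522 * 6 = 3132; 3132 + 4 = 3136
Quotient: 3x^3 + 13x^2 + 87x + 522, Remainder: 3136


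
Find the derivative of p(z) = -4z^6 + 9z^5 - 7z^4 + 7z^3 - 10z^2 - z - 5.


Apply the power rule term by term:
  d/dz(-4z^6) = -24z^5
  d/dz(9z^5) = 45z^4
  d/dz(-7z^4) = -28z^3
  d/dz(7z^3) = 21z^2
  d/dz(-10z^2) = -20z
  d/dz(-z) = -1
  d/dz(-5) = 0
p'(z) = -24z^5 + 45z^4 - 28z^3 + 21z^2 - 20z - 1


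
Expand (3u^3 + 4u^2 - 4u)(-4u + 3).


Distribute each term of the first polynomial:
  (3u^3)(-4u + 3) = -12u^4 + 9u^3
  (4u^2)(-4u + 3) = -16u^3 + 12u^2
  (-4u)(-4u + 3) = 16u^2 - 12u
Sum: -12u^4 - 7u^3 + 28u^2 - 12u


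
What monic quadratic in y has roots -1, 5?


p(y) = (y + 1)(y - 5)
Expand: y^2 - 4y - 5


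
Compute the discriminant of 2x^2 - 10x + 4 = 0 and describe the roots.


D = b^2 - 4ac = (-10)^2 - 4(2)(4) = 100 - 32 = 68
Since D > 0: two distinct irrational roots


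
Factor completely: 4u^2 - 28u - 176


Roots satisfy r1 + r2 = -b/a = 7 and r1*r2 = c/a = -44.
So r1 = 11, r2 = -4.
4u^2 - 28u - 176 = 4(u - r1)(u - r2) = 4(u - 11)(u + 4)


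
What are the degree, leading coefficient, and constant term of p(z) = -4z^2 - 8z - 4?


Highest power of z is 2, with coefficient -4. Constant term is -4.
Degree = 2, leading coefficient = -4, constant term = -4


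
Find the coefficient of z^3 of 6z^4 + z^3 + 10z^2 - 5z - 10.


Read off the coefficient of z^3: 1


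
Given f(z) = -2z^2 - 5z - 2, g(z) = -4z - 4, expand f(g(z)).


Substitute g(z) into f:
f(g(z)) = -2*(-4z - 4)^2 + (-5)*(-4z - 4) + (-2)
(-4z - 4)^2 = 16z^2 + 32z + 16
Expand and combine: -32z^2 - 44z - 14


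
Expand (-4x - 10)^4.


Expand (-4x - 10)^4 by repeated multiplication:
  (-4x - 10)^2 = 16x^2 + 80x + 100
  (-4x - 10)^3 = -64x^3 - 480x^2 - 1200x - 1000
= 256x^4 + 2560x^3 + 9600x^2 + 16000x + 10000


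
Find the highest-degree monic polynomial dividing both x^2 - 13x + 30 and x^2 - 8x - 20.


Factor each:
  x^2 - 13x + 30 = (x - 10)(x - 3)
  x^2 - 8x - 20 = (x - 10)(x + 2)
Common monic factor: x - 10


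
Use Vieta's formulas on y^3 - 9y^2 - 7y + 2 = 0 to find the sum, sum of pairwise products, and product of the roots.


Monic cubic y^3+by^2+cy+d=0: sum=-b, pairwise sum=c, product=-d.
b=-9, c=-7, d=2
r1+r2+r3 = 9
r1r2+r1r3+r2r3 = -7
r1r2r3 = -2


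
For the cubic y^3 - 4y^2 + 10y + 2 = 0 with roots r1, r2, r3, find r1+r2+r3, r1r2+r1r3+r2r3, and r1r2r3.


Monic cubic y^3+by^2+cy+d=0: sum=-b, pairwise sum=c, product=-d.
b=-4, c=10, d=2
r1+r2+r3 = 4
r1r2+r1r3+r2r3 = 10
r1r2r3 = -2


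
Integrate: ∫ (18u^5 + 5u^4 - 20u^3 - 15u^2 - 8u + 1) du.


Reverse power rule on each term:
  ∫ 18u^5 du = 3u^6
  ∫ 5u^4 du = u^5
  ∫ -20u^3 du = -5u^4
  ∫ -15u^2 du = -5u^3
  ∫ -8u du = -4u^2
  ∫ 1 du = u
F(u) = 3u^6 + u^5 - 5u^4 - 5u^3 - 4u^2 + u + C


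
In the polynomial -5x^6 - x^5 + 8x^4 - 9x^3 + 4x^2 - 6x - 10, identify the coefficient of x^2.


Read off the coefficient of x^2: 4


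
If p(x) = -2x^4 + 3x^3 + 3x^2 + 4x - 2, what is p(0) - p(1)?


p(0) = -2
p(1) = 6
p(0) - p(1) = -2 - 6 = -8


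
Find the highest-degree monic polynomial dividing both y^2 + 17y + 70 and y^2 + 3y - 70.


Factor each:
  y^2 + 17y + 70 = (y + 10)(y + 7)
  y^2 + 3y - 70 = (y + 10)(y - 7)
Common monic factor: y + 10


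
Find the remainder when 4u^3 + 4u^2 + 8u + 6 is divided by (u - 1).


By the Remainder Theorem, the remainder equals p(1):
  4*(1)^3 = 4
  4*(1)^2 = 4
  8*(1)^1 = 8
  constant: 6
Sum: 4 + 4 + 8 + 6 = 22


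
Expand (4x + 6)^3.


Expand (4x + 6)^3 by repeated multiplication:
  (4x + 6)^2 = 16x^2 + 48x + 36
= 64x^3 + 288x^2 + 432x + 216


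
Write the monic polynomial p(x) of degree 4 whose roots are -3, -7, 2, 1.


p(x) = (x + 3)(x + 7)(x - 2)(x - 1)
Expand: x^4 + 7x^3 - 7x^2 - 43x + 42


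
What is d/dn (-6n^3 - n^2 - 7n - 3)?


Apply the power rule term by term:
  d/dn(-6n^3) = -18n^2
  d/dn(-n^2) = -2n
  d/dn(-7n) = -7
  d/dn(-3) = 0
p'(n) = -18n^2 - 2n - 7


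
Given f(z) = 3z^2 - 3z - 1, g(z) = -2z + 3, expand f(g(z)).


Substitute g(z) into f:
f(g(z)) = 3*(-2z + 3)^2 + (-3)*(-2z + 3) + (-1)
(-2z + 3)^2 = 4z^2 - 12z + 9
Expand and combine: 12z^2 - 30z + 17


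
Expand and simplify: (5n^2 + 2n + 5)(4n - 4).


Distribute each term of the first polynomial:
  (5n^2)(4n - 4) = 20n^3 - 20n^2
  (2n)(4n - 4) = 8n^2 - 8n
  (5)(4n - 4) = 20n - 20
Sum: 20n^3 - 12n^2 + 12n - 20


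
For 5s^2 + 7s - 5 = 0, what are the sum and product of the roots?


For as^2+bs+c=0: sum = -b/a, product = c/a.
a=5, b=7, c=-5
Sum = -(7)/5 = -7/5
Product = (-5)/5 = -1


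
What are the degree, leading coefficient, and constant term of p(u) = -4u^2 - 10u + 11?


Highest power of u is 2, with coefficient -4. Constant term is 11.
Degree = 2, leading coefficient = -4, constant term = 11


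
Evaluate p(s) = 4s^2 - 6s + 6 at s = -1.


Using direct substitution:
  4 * (-1)^2 = 4
  -6 * (-1)^1 = 6
  constant: 6
Sum = 4 + 6 + 6 = 16


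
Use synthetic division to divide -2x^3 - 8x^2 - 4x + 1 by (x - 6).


Synthetic division with c = 6. Coefficients: -2, -8, -4, 1
Bring down -2.
  -2 * 6 = -12; -12 - 8 = -20
  -20 * 6 = -120; -120 - 4 = -124
  -124 * 6 = -744; -744 + 1 = -743
Quotient: -2x^2 - 20x - 124, Remainder: -743


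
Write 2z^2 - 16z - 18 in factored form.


Roots satisfy r1 + r2 = -b/a = 8 and r1*r2 = c/a = -9.
So r1 = 9, r2 = -1.
2z^2 - 16z - 18 = 2(z - r1)(z - r2) = 2(z - 9)(z + 1)


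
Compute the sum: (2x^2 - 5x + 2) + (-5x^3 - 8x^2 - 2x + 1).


Align terms by degree and add:
  2x^2 - 5x + 2
  -5x^3 - 8x^2 - 2x + 1
= -5x^3 - 6x^2 - 7x + 3


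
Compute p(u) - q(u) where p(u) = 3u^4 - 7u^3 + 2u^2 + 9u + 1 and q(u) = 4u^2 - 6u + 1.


Distribute the minus sign:
  (3u^4 - 7u^3 + 2u^2 + 9u + 1)
- (4u^2 - 6u + 1)
Negate second polynomial: -4u^2 + 6u - 1
Add: 3u^4 - 7u^3 - 2u^2 + 15u


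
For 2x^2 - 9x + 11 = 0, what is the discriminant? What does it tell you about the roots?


D = b^2 - 4ac = (-9)^2 - 4(2)(11) = 81 - 88 = -7
Since D < 0: two complex conjugate roots (no real roots)


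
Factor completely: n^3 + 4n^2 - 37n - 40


Try integer roots (divisors of -40). n=-8: p(-8)=0.
Divide out (n + 8): quotient is n^2 - 4n - 5.
Factor the quadratic: (n + 1)(n - 5)
Result: (n + 8)(n + 1)(n - 5)


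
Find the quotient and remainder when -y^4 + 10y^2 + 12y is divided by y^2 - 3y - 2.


(-y^4 + 10y^2 + 12y) / (y^2 - 3y - 2)
Step 1: -y^2 * (y^2 - 3y - 2) = -y^4 + 3y^3 + 2y^2; subtract.
Step 2: -3y * (y^2 - 3y - 2) = -3y^3 + 9y^2 + 6y; subtract.
Step 3: -1 * (y^2 - 3y - 2) = -y^2 + 3y + 2; subtract.
Quotient: -y^2 - 3y - 1, Remainder: 3y - 2


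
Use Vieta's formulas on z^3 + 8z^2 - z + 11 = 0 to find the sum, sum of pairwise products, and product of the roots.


Monic cubic z^3+bz^2+cz+d=0: sum=-b, pairwise sum=c, product=-d.
b=8, c=-1, d=11
r1+r2+r3 = -8
r1r2+r1r3+r2r3 = -1
r1r2r3 = -11


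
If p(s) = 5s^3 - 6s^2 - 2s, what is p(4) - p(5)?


p(4) = 216
p(5) = 465
p(4) - p(5) = 216 - 465 = -249


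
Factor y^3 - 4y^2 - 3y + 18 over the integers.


Try integer roots (divisors of 18). y=-2: p(-2)=0.
Divide out (y + 2): quotient is y^2 - 6y + 9.
Factor the quadratic: (y - 3)(y - 3)
Result: (y + 2)(y - 3)(y - 3)


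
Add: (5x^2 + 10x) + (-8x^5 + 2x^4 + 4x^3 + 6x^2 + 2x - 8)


Align terms by degree and add:
  5x^2 + 10x
  -8x^5 + 2x^4 + 4x^3 + 6x^2 + 2x - 8
= -8x^5 + 2x^4 + 4x^3 + 11x^2 + 12x - 8


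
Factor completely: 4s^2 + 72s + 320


Roots satisfy r1 + r2 = -b/a = -18 and r1*r2 = c/a = 80.
So r1 = -8, r2 = -10.
4s^2 + 72s + 320 = 4(s - r1)(s - r2) = 4(s + 8)(s + 10)


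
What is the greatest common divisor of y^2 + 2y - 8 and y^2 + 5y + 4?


Factor each:
  y^2 + 2y - 8 = (y + 4)(y - 2)
  y^2 + 5y + 4 = (y + 4)(y + 1)
Common monic factor: y + 4


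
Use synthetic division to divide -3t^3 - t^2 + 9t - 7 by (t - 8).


Synthetic division with c = 8. Coefficients: -3, -1, 9, -7
Bring down -3.
  -3 * 8 = -24; -24 - 1 = -25
  -25 * 8 = -200; -200 + 9 = -191
  -191 * 8 = -1528; -1528 - 7 = -1535
Quotient: -3t^2 - 25t - 191, Remainder: -1535


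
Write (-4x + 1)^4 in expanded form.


Expand (-4x + 1)^4 by repeated multiplication:
  (-4x + 1)^2 = 16x^2 - 8x + 1
  (-4x + 1)^3 = -64x^3 + 48x^2 - 12x + 1
= 256x^4 - 256x^3 + 96x^2 - 16x + 1


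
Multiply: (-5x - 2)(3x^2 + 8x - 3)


Distribute each term of the first polynomial:
  (-5x)(3x^2 + 8x - 3) = -15x^3 - 40x^2 + 15x
  (-2)(3x^2 + 8x - 3) = -6x^2 - 16x + 6
Sum: -15x^3 - 46x^2 - x + 6


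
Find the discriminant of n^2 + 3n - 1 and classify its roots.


D = b^2 - 4ac = (3)^2 - 4(1)(-1) = 9 + 4 = 13
Since D > 0: two distinct irrational roots


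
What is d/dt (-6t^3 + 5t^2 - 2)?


Apply the power rule term by term:
  d/dt(-6t^3) = -18t^2
  d/dt(5t^2) = 10t
  d/dt(-2) = 0
p'(t) = -18t^2 + 10t


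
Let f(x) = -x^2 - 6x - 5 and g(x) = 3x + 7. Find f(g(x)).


Substitute g(x) into f:
f(g(x)) = -1*(3x + 7)^2 + (-6)*(3x + 7) + (-5)
(3x + 7)^2 = 9x^2 + 42x + 49
Expand and combine: -9x^2 - 60x - 96


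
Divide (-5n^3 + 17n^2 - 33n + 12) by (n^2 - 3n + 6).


(-5n^3 + 17n^2 - 33n + 12) / (n^2 - 3n + 6)
Step 1: -5n * (n^2 - 3n + 6) = -5n^3 + 15n^2 - 30n; subtract.
Step 2: 2 * (n^2 - 3n + 6) = 2n^2 - 6n + 12; subtract.
Quotient: -5n + 2, Remainder: 3n


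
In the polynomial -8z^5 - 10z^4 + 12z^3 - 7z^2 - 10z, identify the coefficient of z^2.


Read off the coefficient of z^2: -7


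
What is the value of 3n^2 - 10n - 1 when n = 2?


Using direct substitution:
  3 * (2)^2 = 12
  -10 * (2)^1 = -20
  constant: -1
Sum = 12 - 20 - 1 = -9


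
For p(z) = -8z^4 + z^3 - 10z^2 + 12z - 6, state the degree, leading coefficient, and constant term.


Highest power of z is 4, with coefficient -8. Constant term is -6.
Degree = 4, leading coefficient = -8, constant term = -6


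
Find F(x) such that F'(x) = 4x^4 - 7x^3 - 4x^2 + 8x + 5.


Reverse power rule on each term:
  ∫ 4x^4 dx = (4/5)x^5
  ∫ -7x^3 dx = -(7/4)x^4
  ∫ -4x^2 dx = -(4/3)x^3
  ∫ 8x dx = 4x^2
  ∫ 5 dx = 5x
F(x) = (4/5)x^5 - (7/4)x^4 - (4/3)x^3 + 4x^2 + 5x + C


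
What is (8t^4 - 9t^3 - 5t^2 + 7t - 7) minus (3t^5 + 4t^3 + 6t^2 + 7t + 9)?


Distribute the minus sign:
  (8t^4 - 9t^3 - 5t^2 + 7t - 7)
- (3t^5 + 4t^3 + 6t^2 + 7t + 9)
Negate second polynomial: -3t^5 - 4t^3 - 6t^2 - 7t - 9
Add: -3t^5 + 8t^4 - 13t^3 - 11t^2 - 16


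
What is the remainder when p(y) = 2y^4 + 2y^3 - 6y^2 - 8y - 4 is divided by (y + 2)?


By the Remainder Theorem, the remainder equals p(-2):
  2*(-2)^4 = 32
  2*(-2)^3 = -16
  -6*(-2)^2 = -24
  -8*(-2)^1 = 16
  constant: -4
Sum: 32 - 16 - 24 + 16 - 4 = 4


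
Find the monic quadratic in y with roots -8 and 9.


p(y) = (y + 8)(y - 9)
Expand: y^2 - y - 72


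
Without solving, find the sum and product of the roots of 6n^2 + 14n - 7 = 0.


For an^2+bn+c=0: sum = -b/a, product = c/a.
a=6, b=14, c=-7
Sum = -(14)/6 = -7/3
Product = (-7)/6 = -7/6


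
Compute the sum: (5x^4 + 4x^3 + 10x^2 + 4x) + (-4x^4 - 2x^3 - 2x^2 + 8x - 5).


Align terms by degree and add:
  5x^4 + 4x^3 + 10x^2 + 4x
  -4x^4 - 2x^3 - 2x^2 + 8x - 5
= x^4 + 2x^3 + 8x^2 + 12x - 5


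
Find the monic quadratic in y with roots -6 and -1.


p(y) = (y + 6)(y + 1)
Expand: y^2 + 7y + 6


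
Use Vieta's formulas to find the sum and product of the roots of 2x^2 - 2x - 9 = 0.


For ax^2+bx+c=0: sum = -b/a, product = c/a.
a=2, b=-2, c=-9
Sum = -(-2)/2 = 1
Product = (-9)/2 = -9/2


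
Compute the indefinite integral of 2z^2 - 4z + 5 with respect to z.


Reverse power rule on each term:
  ∫ 2z^2 dz = (2/3)z^3
  ∫ -4z dz = -2z^2
  ∫ 5 dz = 5z
F(z) = (2/3)z^3 - 2z^2 + 5z + C


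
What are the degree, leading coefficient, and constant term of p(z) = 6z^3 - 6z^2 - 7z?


Highest power of z is 3, with coefficient 6. Constant term is 0.
Degree = 3, leading coefficient = 6, constant term = 0


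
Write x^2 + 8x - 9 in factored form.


Roots satisfy r1 + r2 = -b/a = -8 and r1*r2 = c/a = -9.
So r1 = -9, r2 = 1.
x^2 + 8x - 9 = (x - r1)(x - r2) = (x + 9)(x - 1)


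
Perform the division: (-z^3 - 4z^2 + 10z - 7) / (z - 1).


(-z^3 - 4z^2 + 10z - 7) / (z - 1)
Step 1: -z^2 * (z - 1) = -z^3 + z^2; subtract.
Step 2: -5z * (z - 1) = -5z^2 + 5z; subtract.
Step 3: 5 * (z - 1) = 5z - 5; subtract.
Quotient: -z^2 - 5z + 5, Remainder: -2


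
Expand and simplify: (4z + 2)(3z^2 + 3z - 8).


Distribute each term of the first polynomial:
  (4z)(3z^2 + 3z - 8) = 12z^3 + 12z^2 - 32z
  (2)(3z^2 + 3z - 8) = 6z^2 + 6z - 16
Sum: 12z^3 + 18z^2 - 26z - 16


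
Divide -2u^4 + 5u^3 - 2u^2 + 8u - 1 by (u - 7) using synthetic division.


Synthetic division with c = 7. Coefficients: -2, 5, -2, 8, -1
Bring down -2.
  -2 * 7 = -14; -14 + 5 = -9
  -9 * 7 = -63; -63 - 2 = -65
  -65 * 7 = -455; -455 + 8 = -447
  -447 * 7 = -3129; -3129 - 1 = -3130
Quotient: -2u^3 - 9u^2 - 65u - 447, Remainder: -3130


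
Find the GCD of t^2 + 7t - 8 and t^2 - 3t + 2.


Factor each:
  t^2 + 7t - 8 = (t - 1)(t + 8)
  t^2 - 3t + 2 = (t - 1)(t - 2)
Common monic factor: t - 1


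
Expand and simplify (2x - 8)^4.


Expand (2x - 8)^4 by repeated multiplication:
  (2x - 8)^2 = 4x^2 - 32x + 64
  (2x - 8)^3 = 8x^3 - 96x^2 + 384x - 512
= 16x^4 - 256x^3 + 1536x^2 - 4096x + 4096


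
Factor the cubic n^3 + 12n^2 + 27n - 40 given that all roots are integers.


Try integer roots (divisors of -40). n=-8: p(-8)=0.
Divide out (n + 8): quotient is n^2 + 4n - 5.
Factor the quadratic: (n + 5)(n - 1)
Result: (n + 8)(n + 5)(n - 1)


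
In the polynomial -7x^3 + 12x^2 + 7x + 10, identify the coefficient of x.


Read off the coefficient of x: 7


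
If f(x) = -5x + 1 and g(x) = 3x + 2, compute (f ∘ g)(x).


Substitute g(x) into f:
f(g(x)) = -5*(3x + 2) + 1
Expand and combine: -15x - 9


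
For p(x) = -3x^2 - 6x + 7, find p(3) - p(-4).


p(3) = -38
p(-4) = -17
p(3) - p(-4) = -38 + 17 = -21


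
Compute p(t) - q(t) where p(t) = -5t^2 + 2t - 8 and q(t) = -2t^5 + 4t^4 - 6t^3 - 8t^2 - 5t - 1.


Distribute the minus sign:
  (-5t^2 + 2t - 8)
- (-2t^5 + 4t^4 - 6t^3 - 8t^2 - 5t - 1)
Negate second polynomial: 2t^5 - 4t^4 + 6t^3 + 8t^2 + 5t + 1
Add: 2t^5 - 4t^4 + 6t^3 + 3t^2 + 7t - 7


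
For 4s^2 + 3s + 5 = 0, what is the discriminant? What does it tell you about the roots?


D = b^2 - 4ac = (3)^2 - 4(4)(5) = 9 - 80 = -71
Since D < 0: two complex conjugate roots (no real roots)


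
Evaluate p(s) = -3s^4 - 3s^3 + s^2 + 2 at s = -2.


Using direct substitution:
  -3 * (-2)^4 = -48
  -3 * (-2)^3 = 24
  1 * (-2)^2 = 4
  0 * (-2)^1 = 0
  constant: 2
Sum = -48 + 24 + 4 + 0 + 2 = -18


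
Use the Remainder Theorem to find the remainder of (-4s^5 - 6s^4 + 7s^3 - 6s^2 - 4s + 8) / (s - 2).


By the Remainder Theorem, the remainder equals p(2):
  -4*(2)^5 = -128
  -6*(2)^4 = -96
  7*(2)^3 = 56
  -6*(2)^2 = -24
  -4*(2)^1 = -8
  constant: 8
Sum: -128 - 96 + 56 - 24 - 8 + 8 = -192


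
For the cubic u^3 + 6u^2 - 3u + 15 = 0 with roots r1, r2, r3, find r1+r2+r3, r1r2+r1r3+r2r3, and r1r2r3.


Monic cubic u^3+bu^2+cu+d=0: sum=-b, pairwise sum=c, product=-d.
b=6, c=-3, d=15
r1+r2+r3 = -6
r1r2+r1r3+r2r3 = -3
r1r2r3 = -15


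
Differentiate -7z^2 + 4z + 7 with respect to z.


Apply the power rule term by term:
  d/dz(-7z^2) = -14z
  d/dz(4z) = 4
  d/dz(7) = 0
p'(z) = -14z + 4


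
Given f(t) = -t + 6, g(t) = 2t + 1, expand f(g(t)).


Substitute g(t) into f:
f(g(t)) = -1*(2t + 1) + 6
Expand and combine: -2t + 5


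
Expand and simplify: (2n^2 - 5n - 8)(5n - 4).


Distribute each term of the first polynomial:
  (2n^2)(5n - 4) = 10n^3 - 8n^2
  (-5n)(5n - 4) = -25n^2 + 20n
  (-8)(5n - 4) = -40n + 32
Sum: 10n^3 - 33n^2 - 20n + 32


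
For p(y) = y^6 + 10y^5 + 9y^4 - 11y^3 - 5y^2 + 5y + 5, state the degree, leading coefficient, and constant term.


Highest power of y is 6, with coefficient 1. Constant term is 5.
Degree = 6, leading coefficient = 1, constant term = 5


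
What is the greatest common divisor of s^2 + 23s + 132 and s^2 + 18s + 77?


Factor each:
  s^2 + 23s + 132 = (s + 11)(s + 12)
  s^2 + 18s + 77 = (s + 11)(s + 7)
Common monic factor: s + 11


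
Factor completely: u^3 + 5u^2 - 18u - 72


Try integer roots (divisors of -72). u=-6: p(-6)=0.
Divide out (u + 6): quotient is u^2 - u - 12.
Factor the quadratic: (u + 3)(u - 4)
Result: (u + 6)(u + 3)(u - 4)


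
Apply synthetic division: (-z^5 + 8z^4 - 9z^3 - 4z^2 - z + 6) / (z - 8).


Synthetic division with c = 8. Coefficients: -1, 8, -9, -4, -1, 6
Bring down -1.
  -1 * 8 = -8; -8 + 8 = 0
  0 * 8 = 0; 0 - 9 = -9
  -9 * 8 = -72; -72 - 4 = -76
  -76 * 8 = -608; -608 - 1 = -609
  -609 * 8 = -4872; -4872 + 6 = -4866
Quotient: -z^4 - 9z^2 - 76z - 609, Remainder: -4866


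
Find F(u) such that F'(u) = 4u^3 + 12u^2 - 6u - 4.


Reverse power rule on each term:
  ∫ 4u^3 du = u^4
  ∫ 12u^2 du = 4u^3
  ∫ -6u du = -3u^2
  ∫ -4 du = -4u
F(u) = u^4 + 4u^3 - 3u^2 - 4u + C


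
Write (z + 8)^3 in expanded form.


Expand (z + 8)^3 by repeated multiplication:
  (z + 8)^2 = z^2 + 16z + 64
= z^3 + 24z^2 + 192z + 512


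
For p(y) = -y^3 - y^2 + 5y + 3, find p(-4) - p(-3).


p(-4) = 31
p(-3) = 6
p(-4) - p(-3) = 31 - 6 = 25


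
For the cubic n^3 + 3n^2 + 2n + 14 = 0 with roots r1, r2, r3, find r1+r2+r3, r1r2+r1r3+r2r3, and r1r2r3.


Monic cubic n^3+bn^2+cn+d=0: sum=-b, pairwise sum=c, product=-d.
b=3, c=2, d=14
r1+r2+r3 = -3
r1r2+r1r3+r2r3 = 2
r1r2r3 = -14


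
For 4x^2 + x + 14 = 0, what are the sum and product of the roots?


For ax^2+bx+c=0: sum = -b/a, product = c/a.
a=4, b=1, c=14
Sum = -(1)/4 = -1/4
Product = (14)/4 = 7/2


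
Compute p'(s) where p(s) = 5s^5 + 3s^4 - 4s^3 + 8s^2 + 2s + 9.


Apply the power rule term by term:
  d/ds(5s^5) = 25s^4
  d/ds(3s^4) = 12s^3
  d/ds(-4s^3) = -12s^2
  d/ds(8s^2) = 16s
  d/ds(2s) = 2
  d/ds(9) = 0
p'(s) = 25s^4 + 12s^3 - 12s^2 + 16s + 2


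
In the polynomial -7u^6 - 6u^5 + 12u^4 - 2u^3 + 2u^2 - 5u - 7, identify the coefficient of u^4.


Read off the coefficient of u^4: 12


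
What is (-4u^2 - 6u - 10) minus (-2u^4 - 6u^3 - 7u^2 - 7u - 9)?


Distribute the minus sign:
  (-4u^2 - 6u - 10)
- (-2u^4 - 6u^3 - 7u^2 - 7u - 9)
Negate second polynomial: 2u^4 + 6u^3 + 7u^2 + 7u + 9
Add: 2u^4 + 6u^3 + 3u^2 + u - 1


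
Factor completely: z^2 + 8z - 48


Roots satisfy r1 + r2 = -b/a = -8 and r1*r2 = c/a = -48.
So r1 = -12, r2 = 4.
z^2 + 8z - 48 = (z - r1)(z - r2) = (z + 12)(z - 4)


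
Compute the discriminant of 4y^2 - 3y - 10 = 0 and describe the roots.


D = b^2 - 4ac = (-3)^2 - 4(4)(-10) = 9 + 160 = 169
Since D > 0: two distinct rational roots


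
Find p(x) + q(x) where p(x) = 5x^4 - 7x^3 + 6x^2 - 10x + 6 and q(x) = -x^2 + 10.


Align terms by degree and add:
  5x^4 - 7x^3 + 6x^2 - 10x + 6
  -x^2 + 10
= 5x^4 - 7x^3 + 5x^2 - 10x + 16


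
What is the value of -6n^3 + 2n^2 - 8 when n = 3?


Using direct substitution:
  -6 * (3)^3 = -162
  2 * (3)^2 = 18
  0 * (3)^1 = 0
  constant: -8
Sum = -162 + 18 + 0 - 8 = -152


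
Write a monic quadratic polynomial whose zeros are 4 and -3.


p(z) = (z - 4)(z + 3)
Expand: z^2 - z - 12


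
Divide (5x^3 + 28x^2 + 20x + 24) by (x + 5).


(5x^3 + 28x^2 + 20x + 24) / (x + 5)
Step 1: 5x^2 * (x + 5) = 5x^3 + 25x^2; subtract.
Step 2: 3x * (x + 5) = 3x^2 + 15x; subtract.
Step 3: 5 * (x + 5) = 5x + 25; subtract.
Quotient: 5x^2 + 3x + 5, Remainder: -1


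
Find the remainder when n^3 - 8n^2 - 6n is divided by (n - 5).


By the Remainder Theorem, the remainder equals p(5):
  1*(5)^3 = 125
  -8*(5)^2 = -200
  -6*(5)^1 = -30
  constant: 0
Sum: 125 - 200 - 30 + 0 = -105


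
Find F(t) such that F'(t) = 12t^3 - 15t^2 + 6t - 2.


Reverse power rule on each term:
  ∫ 12t^3 dt = 3t^4
  ∫ -15t^2 dt = -5t^3
  ∫ 6t dt = 3t^2
  ∫ -2 dt = -2t
F(t) = 3t^4 - 5t^3 + 3t^2 - 2t + C


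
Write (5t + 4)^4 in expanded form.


Expand (5t + 4)^4 by repeated multiplication:
  (5t + 4)^2 = 25t^2 + 40t + 16
  (5t + 4)^3 = 125t^3 + 300t^2 + 240t + 64
= 625t^4 + 2000t^3 + 2400t^2 + 1280t + 256


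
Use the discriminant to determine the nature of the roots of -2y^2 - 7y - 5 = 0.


D = b^2 - 4ac = (-7)^2 - 4(-2)(-5) = 49 - 40 = 9
Since D > 0: two distinct rational roots


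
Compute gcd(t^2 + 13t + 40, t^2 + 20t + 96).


Factor each:
  t^2 + 13t + 40 = (t + 8)(t + 5)
  t^2 + 20t + 96 = (t + 8)(t + 12)
Common monic factor: t + 8


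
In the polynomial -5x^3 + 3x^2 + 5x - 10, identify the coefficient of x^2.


Read off the coefficient of x^2: 3


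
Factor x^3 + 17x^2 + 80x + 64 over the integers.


Try integer roots (divisors of 64). x=-1: p(-1)=0.
Divide out (x + 1): quotient is x^2 + 16x + 64.
Factor the quadratic: (x + 8)(x + 8)
Result: (x + 1)(x + 8)(x + 8)


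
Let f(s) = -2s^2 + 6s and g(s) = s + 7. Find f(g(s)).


Substitute g(s) into f:
f(g(s)) = -2*(s + 7)^2 + 6*(s + 7)
(s + 7)^2 = s^2 + 14s + 49
Expand and combine: -2s^2 - 22s - 56


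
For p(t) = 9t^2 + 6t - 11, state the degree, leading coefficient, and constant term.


Highest power of t is 2, with coefficient 9. Constant term is -11.
Degree = 2, leading coefficient = 9, constant term = -11


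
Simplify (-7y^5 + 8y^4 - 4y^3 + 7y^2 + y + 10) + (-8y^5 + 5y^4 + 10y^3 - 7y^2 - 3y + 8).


Align terms by degree and add:
  -7y^5 + 8y^4 - 4y^3 + 7y^2 + y + 10
  -8y^5 + 5y^4 + 10y^3 - 7y^2 - 3y + 8
= -15y^5 + 13y^4 + 6y^3 - 2y + 18


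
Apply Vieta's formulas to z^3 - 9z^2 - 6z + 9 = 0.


Monic cubic z^3+bz^2+cz+d=0: sum=-b, pairwise sum=c, product=-d.
b=-9, c=-6, d=9
r1+r2+r3 = 9
r1r2+r1r3+r2r3 = -6
r1r2r3 = -9


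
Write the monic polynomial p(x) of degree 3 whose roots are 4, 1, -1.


p(x) = (x - 4)(x - 1)(x + 1)
Expand: x^3 - 4x^2 - x + 4


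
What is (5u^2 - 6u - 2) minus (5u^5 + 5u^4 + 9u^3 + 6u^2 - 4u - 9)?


Distribute the minus sign:
  (5u^2 - 6u - 2)
- (5u^5 + 5u^4 + 9u^3 + 6u^2 - 4u - 9)
Negate second polynomial: -5u^5 - 5u^4 - 9u^3 - 6u^2 + 4u + 9
Add: -5u^5 - 5u^4 - 9u^3 - u^2 - 2u + 7


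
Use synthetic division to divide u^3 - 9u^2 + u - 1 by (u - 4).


Synthetic division with c = 4. Coefficients: 1, -9, 1, -1
Bring down 1.
  1 * 4 = 4; 4 - 9 = -5
  -5 * 4 = -20; -20 + 1 = -19
  -19 * 4 = -76; -76 - 1 = -77
Quotient: u^2 - 5u - 19, Remainder: -77


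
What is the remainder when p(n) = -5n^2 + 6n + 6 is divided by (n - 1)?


By the Remainder Theorem, the remainder equals p(1):
  -5*(1)^2 = -5
  6*(1)^1 = 6
  constant: 6
Sum: -5 + 6 + 6 = 7


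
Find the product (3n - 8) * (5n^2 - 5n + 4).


Distribute each term of the first polynomial:
  (3n)(5n^2 - 5n + 4) = 15n^3 - 15n^2 + 12n
  (-8)(5n^2 - 5n + 4) = -40n^2 + 40n - 32
Sum: 15n^3 - 55n^2 + 52n - 32


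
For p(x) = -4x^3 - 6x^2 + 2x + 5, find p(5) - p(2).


p(5) = -635
p(2) = -47
p(5) - p(2) = -635 + 47 = -588


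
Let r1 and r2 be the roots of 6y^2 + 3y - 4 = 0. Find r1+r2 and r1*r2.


For ay^2+by+c=0: sum = -b/a, product = c/a.
a=6, b=3, c=-4
Sum = -(3)/6 = -1/2
Product = (-4)/6 = -2/3


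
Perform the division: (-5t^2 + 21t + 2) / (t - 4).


(-5t^2 + 21t + 2) / (t - 4)
Step 1: -5t * (t - 4) = -5t^2 + 20t; subtract.
Step 2: 1 * (t - 4) = t - 4; subtract.
Quotient: -5t + 1, Remainder: 6


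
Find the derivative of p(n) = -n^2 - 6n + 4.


Apply the power rule term by term:
  d/dn(-n^2) = -2n
  d/dn(-6n) = -6
  d/dn(4) = 0
p'(n) = -2n - 6


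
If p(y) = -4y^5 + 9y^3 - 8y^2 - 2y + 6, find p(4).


Using direct substitution:
  -4 * (4)^5 = -4096
  0 * (4)^4 = 0
  9 * (4)^3 = 576
  -8 * (4)^2 = -128
  -2 * (4)^1 = -8
  constant: 6
Sum = -4096 + 0 + 576 - 128 - 8 + 6 = -3650


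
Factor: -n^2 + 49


Roots satisfy r1 + r2 = -b/a = 0 and r1*r2 = c/a = -49.
So r1 = 7, r2 = -7.
-n^2 + 49 = -(n - r1)(n - r2) = -(n - 7)(n + 7)


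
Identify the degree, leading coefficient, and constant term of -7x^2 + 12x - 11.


Highest power of x is 2, with coefficient -7. Constant term is -11.
Degree = 2, leading coefficient = -7, constant term = -11


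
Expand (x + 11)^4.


Expand (x + 11)^4 by repeated multiplication:
  (x + 11)^2 = x^2 + 22x + 121
  (x + 11)^3 = x^3 + 33x^2 + 363x + 1331
= x^4 + 44x^3 + 726x^2 + 5324x + 14641


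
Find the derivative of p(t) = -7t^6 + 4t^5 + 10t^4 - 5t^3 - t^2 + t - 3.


Apply the power rule term by term:
  d/dt(-7t^6) = -42t^5
  d/dt(4t^5) = 20t^4
  d/dt(10t^4) = 40t^3
  d/dt(-5t^3) = -15t^2
  d/dt(-t^2) = -2t
  d/dt(t) = 1
  d/dt(-3) = 0
p'(t) = -42t^5 + 20t^4 + 40t^3 - 15t^2 - 2t + 1


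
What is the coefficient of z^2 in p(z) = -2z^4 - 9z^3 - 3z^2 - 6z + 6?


Read off the coefficient of z^2: -3


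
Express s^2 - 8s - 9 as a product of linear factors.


Roots satisfy r1 + r2 = -b/a = 8 and r1*r2 = c/a = -9.
So r1 = -1, r2 = 9.
s^2 - 8s - 9 = (s - r1)(s - r2) = (s + 1)(s - 9)


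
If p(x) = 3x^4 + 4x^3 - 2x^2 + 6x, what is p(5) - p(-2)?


p(5) = 2355
p(-2) = -4
p(5) - p(-2) = 2355 + 4 = 2359


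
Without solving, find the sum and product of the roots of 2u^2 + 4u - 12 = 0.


For au^2+bu+c=0: sum = -b/a, product = c/a.
a=2, b=4, c=-12
Sum = -(4)/2 = -2
Product = (-12)/2 = -6


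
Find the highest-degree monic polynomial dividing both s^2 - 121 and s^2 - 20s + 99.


Factor each:
  s^2 - 121 = (s - 11)(s + 11)
  s^2 - 20s + 99 = (s - 11)(s - 9)
Common monic factor: s - 11


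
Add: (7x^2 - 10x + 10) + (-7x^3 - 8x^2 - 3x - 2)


Align terms by degree and add:
  7x^2 - 10x + 10
  -7x^3 - 8x^2 - 3x - 2
= -7x^3 - x^2 - 13x + 8


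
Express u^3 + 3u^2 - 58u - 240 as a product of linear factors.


Try integer roots (divisors of -240). u=-5: p(-5)=0.
Divide out (u + 5): quotient is u^2 - 2u - 48.
Factor the quadratic: (u + 6)(u - 8)
Result: (u + 5)(u + 6)(u - 8)


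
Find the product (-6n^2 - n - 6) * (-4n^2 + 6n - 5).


Distribute each term of the first polynomial:
  (-6n^2)(-4n^2 + 6n - 5) = 24n^4 - 36n^3 + 30n^2
  (-n)(-4n^2 + 6n - 5) = 4n^3 - 6n^2 + 5n
  (-6)(-4n^2 + 6n - 5) = 24n^2 - 36n + 30
Sum: 24n^4 - 32n^3 + 48n^2 - 31n + 30


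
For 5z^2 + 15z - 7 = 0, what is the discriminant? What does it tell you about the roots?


D = b^2 - 4ac = (15)^2 - 4(5)(-7) = 225 + 140 = 365
Since D > 0: two distinct irrational roots


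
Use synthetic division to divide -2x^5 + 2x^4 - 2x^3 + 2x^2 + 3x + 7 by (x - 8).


Synthetic division with c = 8. Coefficients: -2, 2, -2, 2, 3, 7
Bring down -2.
  -2 * 8 = -16; -16 + 2 = -14
  -14 * 8 = -112; -112 - 2 = -114
  -114 * 8 = -912; -912 + 2 = -910
  -910 * 8 = -7280; -7280 + 3 = -7277
  -7277 * 8 = -58216; -58216 + 7 = -58209
Quotient: -2x^4 - 14x^3 - 114x^2 - 910x - 7277, Remainder: -58209


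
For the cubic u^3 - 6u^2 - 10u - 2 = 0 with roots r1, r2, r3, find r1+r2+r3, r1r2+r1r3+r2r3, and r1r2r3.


Monic cubic u^3+bu^2+cu+d=0: sum=-b, pairwise sum=c, product=-d.
b=-6, c=-10, d=-2
r1+r2+r3 = 6
r1r2+r1r3+r2r3 = -10
r1r2r3 = 2


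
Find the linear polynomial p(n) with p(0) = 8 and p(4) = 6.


p(n) = mn + b. Using p(0)=8, p(4)=6:
m = (8 - 6)/(0 - 4) = 2/-4 = -1/2
b = 8 - m*(0) = 8 = 8
p(n) = -(1/2)n + 8


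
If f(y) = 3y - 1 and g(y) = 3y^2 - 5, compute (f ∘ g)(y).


Substitute g(y) into f:
f(g(y)) = 3*(3y^2 - 5) + (-1)
Expand and combine: 9y^2 - 16


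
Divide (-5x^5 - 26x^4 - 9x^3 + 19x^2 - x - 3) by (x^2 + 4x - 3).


(-5x^5 - 26x^4 - 9x^3 + 19x^2 - x - 3) / (x^2 + 4x - 3)
Step 1: -5x^3 * (x^2 + 4x - 3) = -5x^5 - 20x^4 + 15x^3; subtract.
Step 2: -6x^2 * (x^2 + 4x - 3) = -6x^4 - 24x^3 + 18x^2; subtract.
Step 3: 0 * (x^2 + 4x - 3) = 0; subtract.
Step 4: 1 * (x^2 + 4x - 3) = x^2 + 4x - 3; subtract.
Quotient: -5x^3 - 6x^2 + 1, Remainder: -5x


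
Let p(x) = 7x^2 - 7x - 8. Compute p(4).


Using direct substitution:
  7 * (4)^2 = 112
  -7 * (4)^1 = -28
  constant: -8
Sum = 112 - 28 - 8 = 76


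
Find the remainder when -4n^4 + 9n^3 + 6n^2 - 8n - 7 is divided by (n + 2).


By the Remainder Theorem, the remainder equals p(-2):
  -4*(-2)^4 = -64
  9*(-2)^3 = -72
  6*(-2)^2 = 24
  -8*(-2)^1 = 16
  constant: -7
Sum: -64 - 72 + 24 + 16 - 7 = -103


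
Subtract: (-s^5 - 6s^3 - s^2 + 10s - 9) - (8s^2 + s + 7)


Distribute the minus sign:
  (-s^5 - 6s^3 - s^2 + 10s - 9)
- (8s^2 + s + 7)
Negate second polynomial: -8s^2 - s - 7
Add: -s^5 - 6s^3 - 9s^2 + 9s - 16


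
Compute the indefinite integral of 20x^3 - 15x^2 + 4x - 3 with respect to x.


Reverse power rule on each term:
  ∫ 20x^3 dx = 5x^4
  ∫ -15x^2 dx = -5x^3
  ∫ 4x dx = 2x^2
  ∫ -3 dx = -3x
F(x) = 5x^4 - 5x^3 + 2x^2 - 3x + C


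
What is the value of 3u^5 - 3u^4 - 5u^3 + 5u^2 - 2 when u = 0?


Using direct substitution:
  3 * (0)^5 = 0
  -3 * (0)^4 = 0
  -5 * (0)^3 = 0
  5 * (0)^2 = 0
  0 * (0)^1 = 0
  constant: -2
Sum = 0 + 0 + 0 + 0 + 0 - 2 = -2


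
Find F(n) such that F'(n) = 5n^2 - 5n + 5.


Reverse power rule on each term:
  ∫ 5n^2 dn = (5/3)n^3
  ∫ -5n dn = -(5/2)n^2
  ∫ 5 dn = 5n
F(n) = (5/3)n^3 - (5/2)n^2 + 5n + C


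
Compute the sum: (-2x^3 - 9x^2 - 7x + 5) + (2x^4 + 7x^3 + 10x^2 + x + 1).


Align terms by degree and add:
  -2x^3 - 9x^2 - 7x + 5
+ 2x^4 + 7x^3 + 10x^2 + x + 1
= 2x^4 + 5x^3 + x^2 - 6x + 6


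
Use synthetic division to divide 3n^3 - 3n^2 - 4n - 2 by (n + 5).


Synthetic division with c = -5. Coefficients: 3, -3, -4, -2
Bring down 3.
  3 * -5 = -15; -15 - 3 = -18
  -18 * -5 = 90; 90 - 4 = 86
  86 * -5 = -430; -430 - 2 = -432
Quotient: 3n^2 - 18n + 86, Remainder: -432


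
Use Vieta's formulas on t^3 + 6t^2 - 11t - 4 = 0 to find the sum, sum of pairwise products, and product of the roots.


Monic cubic t^3+bt^2+ct+d=0: sum=-b, pairwise sum=c, product=-d.
b=6, c=-11, d=-4
r1+r2+r3 = -6
r1r2+r1r3+r2r3 = -11
r1r2r3 = 4


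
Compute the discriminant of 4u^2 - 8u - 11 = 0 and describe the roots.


D = b^2 - 4ac = (-8)^2 - 4(4)(-11) = 64 + 176 = 240
Since D > 0: two distinct irrational roots


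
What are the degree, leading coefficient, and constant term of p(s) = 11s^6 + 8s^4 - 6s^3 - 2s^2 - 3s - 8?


Highest power of s is 6, with coefficient 11. Constant term is -8.
Degree = 6, leading coefficient = 11, constant term = -8


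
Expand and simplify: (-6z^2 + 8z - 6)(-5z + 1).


Distribute each term of the first polynomial:
  (-6z^2)(-5z + 1) = 30z^3 - 6z^2
  (8z)(-5z + 1) = -40z^2 + 8z
  (-6)(-5z + 1) = 30z - 6
Sum: 30z^3 - 46z^2 + 38z - 6


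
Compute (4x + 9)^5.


Expand (4x + 9)^5 by repeated multiplication:
  (4x + 9)^2 = 16x^2 + 72x + 81
  (4x + 9)^3 = 64x^3 + 432x^2 + 972x + 729
  (4x + 9)^4 = 256x^4 + 2304x^3 + 7776x^2 + 11664x + 6561
= 1024x^5 + 11520x^4 + 51840x^3 + 116640x^2 + 131220x + 59049


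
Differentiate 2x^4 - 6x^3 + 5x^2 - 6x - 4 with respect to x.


Apply the power rule term by term:
  d/dx(2x^4) = 8x^3
  d/dx(-6x^3) = -18x^2
  d/dx(5x^2) = 10x
  d/dx(-6x) = -6
  d/dx(-4) = 0
p'(x) = 8x^3 - 18x^2 + 10x - 6
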